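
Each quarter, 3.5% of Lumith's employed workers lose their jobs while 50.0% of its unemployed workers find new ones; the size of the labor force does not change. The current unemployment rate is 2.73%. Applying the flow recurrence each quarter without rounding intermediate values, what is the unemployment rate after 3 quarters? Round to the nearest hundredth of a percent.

With a fixed labor force, u_{t+1} = u_t + s·(1−u_t) − f·u_t = u_t·(1−s−f) + s.
Here 1−s−f = 0.465 and s = 0.035.
u_1 = 0.027300 × 0.465 + 0.035 = 0.047695.
u_2 = 0.047695 × 0.465 + 0.035 = 0.057178.
u_3 = 0.057178 × 0.465 + 0.035 = 0.061588.

Unemployment rate after three quarters ≈ 6.16%.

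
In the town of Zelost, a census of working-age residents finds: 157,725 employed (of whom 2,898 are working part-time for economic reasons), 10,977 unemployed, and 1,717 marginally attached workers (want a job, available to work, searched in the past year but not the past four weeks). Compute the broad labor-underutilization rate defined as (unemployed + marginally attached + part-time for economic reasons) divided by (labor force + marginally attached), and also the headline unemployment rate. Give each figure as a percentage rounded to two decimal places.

Broad underutilization rate ≈ 9.15%; headline unemployment rate ≈ 6.51%.

Labor force = 157,725 + 10,977 = 168,702.
Numerator = 10,977 + 1,717 + 2,898 = 15,592.
Denominator = 168,702 + 1,717 = 170,419.
Broad rate = 15,592 / 170,419 = 9.15%.
Headline unemployment rate = 10,977 / 168,702 = 6.51%.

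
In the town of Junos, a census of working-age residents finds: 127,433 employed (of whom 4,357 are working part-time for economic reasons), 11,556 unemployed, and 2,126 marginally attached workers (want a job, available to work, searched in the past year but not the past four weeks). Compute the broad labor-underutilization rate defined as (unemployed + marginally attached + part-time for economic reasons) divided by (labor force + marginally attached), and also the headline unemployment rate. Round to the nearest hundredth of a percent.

Broad underutilization rate ≈ 12.78%; headline unemployment rate ≈ 8.31%.

Labor force = 127,433 + 11,556 = 138,989.
Numerator = 11,556 + 2,126 + 4,357 = 18,039.
Denominator = 138,989 + 2,126 = 141,115.
Broad rate = 18,039 / 141,115 = 12.78%.
Headline unemployment rate = 11,556 / 138,989 = 8.31%.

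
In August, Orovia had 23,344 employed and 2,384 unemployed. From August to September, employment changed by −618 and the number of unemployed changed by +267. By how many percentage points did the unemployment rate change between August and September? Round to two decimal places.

August: labor force = 23,344 + 2,384 = 25,728; u = 2,384/25,728 = 9.27%.
September: labor force = 22,726 + 2,651 = 25,377; u = 2,651/25,377 = 10.45%.
Change = 10.45% − 9.27% = +1.18 pp.

The unemployment rate changed by +1.18 percentage points.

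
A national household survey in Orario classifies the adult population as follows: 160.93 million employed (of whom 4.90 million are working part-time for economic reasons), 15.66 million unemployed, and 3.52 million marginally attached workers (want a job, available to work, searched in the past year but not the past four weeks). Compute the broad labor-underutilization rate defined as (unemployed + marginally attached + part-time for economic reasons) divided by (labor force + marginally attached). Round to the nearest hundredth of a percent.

Labor force = 160.93 + 15.66 = 176.59 million.
Numerator = 15.66 + 3.52 + 4.90 = 24.08 million.
Denominator = 176.59 + 3.52 = 180.11 million.
Broad rate = 24.08 / 180.11 = 13.37%.

Broad underutilization rate ≈ 13.37%.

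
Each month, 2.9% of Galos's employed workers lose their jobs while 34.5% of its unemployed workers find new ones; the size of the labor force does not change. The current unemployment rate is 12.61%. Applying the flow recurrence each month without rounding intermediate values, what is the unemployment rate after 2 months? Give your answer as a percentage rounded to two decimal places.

Unemployment rate after two months ≈ 9.66%.

With a fixed labor force, u_{t+1} = u_t + s·(1−u_t) − f·u_t = u_t·(1−s−f) + s.
Here 1−s−f = 0.626 and s = 0.029.
u_1 = 0.126100 × 0.626 + 0.029 = 0.107939.
u_2 = 0.107939 × 0.626 + 0.029 = 0.096570.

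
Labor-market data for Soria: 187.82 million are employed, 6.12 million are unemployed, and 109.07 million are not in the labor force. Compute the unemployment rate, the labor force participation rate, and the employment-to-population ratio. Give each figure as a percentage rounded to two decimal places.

Unemployment rate ≈ 3.16%; labor force participation rate ≈ 64.00%; employment-population ratio ≈ 61.98%.

Labor force = employed + unemployed = 187.82 + 6.12 = 193.94 million.
Working-age population = 193.94 + 109.07 = 303.01 million.
Unemployment rate = 6.12 / 193.94 = 3.16%.
Labor force participation rate = 193.94 / 303.01 = 64.00%.
Employment-population ratio = 187.82 / 303.01 = 61.98%.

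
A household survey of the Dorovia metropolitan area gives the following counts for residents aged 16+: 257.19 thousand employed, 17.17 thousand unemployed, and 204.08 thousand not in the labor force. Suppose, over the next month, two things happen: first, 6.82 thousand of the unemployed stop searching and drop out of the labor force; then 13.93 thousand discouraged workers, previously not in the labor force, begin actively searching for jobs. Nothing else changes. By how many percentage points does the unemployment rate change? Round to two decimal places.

Initially, labor force = 257.19 + 17.17 = 274.36 thousand, so u = 17.17/274.36 = 6.26%.
After the first change, unemployed and labor force both fall by 6.82 → E = 257.19, U = 10.35, labor force = 267.54 thousand.
After the second change, unemployed and labor force both rise by 13.93 → E = 257.19, U = 24.28, labor force = 281.47 thousand.
New unemployment rate = 24.28 / 281.47 = 8.63%.
Change = 8.63% − 6.26% = +2.37 percentage points.

The unemployment rate changes by +2.37 percentage points.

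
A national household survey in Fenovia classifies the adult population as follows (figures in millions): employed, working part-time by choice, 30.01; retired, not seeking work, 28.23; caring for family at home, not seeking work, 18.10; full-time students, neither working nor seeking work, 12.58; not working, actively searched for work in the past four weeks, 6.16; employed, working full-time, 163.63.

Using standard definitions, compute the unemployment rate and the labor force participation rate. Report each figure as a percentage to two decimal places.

Employed = 30.01 + 163.63 = 193.64 million.
Unemployed = 6.16 million.
Labor force = 193.64 + 6.16 = 199.80 million.
Not in labor force = 28.23 + 18.10 + 12.58 = 58.91 million (those not working and not actively searching are outside the labor force).
Civilian working-age population = 199.80 + 58.91 = 258.71 million.
Unemployment rate = 6.16 / 199.80 = 3.08%.
Labor force participation rate = 199.80 / 258.71 = 77.23%.

Unemployment rate ≈ 3.08%; labor force participation rate ≈ 77.23%.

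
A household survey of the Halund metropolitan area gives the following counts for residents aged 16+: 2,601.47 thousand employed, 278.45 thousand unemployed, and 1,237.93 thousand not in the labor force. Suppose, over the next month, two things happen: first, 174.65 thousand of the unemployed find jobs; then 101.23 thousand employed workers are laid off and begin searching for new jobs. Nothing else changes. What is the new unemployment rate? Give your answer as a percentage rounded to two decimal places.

New unemployment rate ≈ 7.12%.

Initially, labor force = 2,601.47 + 278.45 = 2,879.92 thousand, so u = 278.45/2,879.92 = 9.67%.
After the first change, unemployed falls and employed rises by 174.65; labor force unchanged → E = 2,776.12, U = 103.80, labor force = 2,879.92 thousand.
After the second change, employed falls and unemployed rises by 101.23; labor force unchanged → E = 2,674.89, U = 205.03, labor force = 2,879.92 thousand.
New unemployment rate = 205.03 / 2,879.92 = 7.12%.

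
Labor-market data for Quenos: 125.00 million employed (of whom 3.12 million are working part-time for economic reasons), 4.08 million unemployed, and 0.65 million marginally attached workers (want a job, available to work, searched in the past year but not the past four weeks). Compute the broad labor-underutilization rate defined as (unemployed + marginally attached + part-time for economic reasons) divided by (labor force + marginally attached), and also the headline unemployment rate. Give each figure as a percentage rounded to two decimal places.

Labor force = 125.00 + 4.08 = 129.08 million.
Numerator = 4.08 + 0.65 + 3.12 = 7.85 million.
Denominator = 129.08 + 0.65 = 129.73 million.
Broad rate = 7.85 / 129.73 = 6.05%.
Headline unemployment rate = 4.08 / 129.08 = 3.16%.

Broad underutilization rate ≈ 6.05%; headline unemployment rate ≈ 3.16%.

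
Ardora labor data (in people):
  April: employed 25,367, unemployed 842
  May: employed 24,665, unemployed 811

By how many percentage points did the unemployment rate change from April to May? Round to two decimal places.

The unemployment rate changed by −0.03 percentage points.

April: labor force = 25,367 + 842 = 26,209; u = 842/26,209 = 3.21%.
May: labor force = 24,665 + 811 = 25,476; u = 811/25,476 = 3.18%.
Change = 3.18% − 3.21% = −0.03 pp.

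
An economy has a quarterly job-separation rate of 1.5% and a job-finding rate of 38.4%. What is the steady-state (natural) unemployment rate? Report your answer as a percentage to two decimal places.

At steady state the flows balance: s·E = f·U, so U/(E+U) = s/(s+f).
u* = 1.5 / (1.5 + 38.4) = 1.5 / 39.90 = 3.76%.

Steady-state unemployment rate ≈ 3.76%.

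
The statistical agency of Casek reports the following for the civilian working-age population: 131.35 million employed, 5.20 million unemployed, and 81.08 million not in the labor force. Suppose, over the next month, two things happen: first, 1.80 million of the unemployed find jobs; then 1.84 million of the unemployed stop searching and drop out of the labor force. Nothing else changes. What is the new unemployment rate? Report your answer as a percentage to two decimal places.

Initially, labor force = 131.35 + 5.20 = 136.55 million, so u = 5.20/136.55 = 3.81%.
After the first change, unemployed falls and employed rises by 1.80; labor force unchanged → E = 133.15, U = 3.40, labor force = 136.55 million.
After the second change, unemployed and labor force both fall by 1.84 → E = 133.15, U = 1.56, labor force = 134.71 million.
New unemployment rate = 1.56 / 134.71 = 1.16%.

New unemployment rate ≈ 1.16%.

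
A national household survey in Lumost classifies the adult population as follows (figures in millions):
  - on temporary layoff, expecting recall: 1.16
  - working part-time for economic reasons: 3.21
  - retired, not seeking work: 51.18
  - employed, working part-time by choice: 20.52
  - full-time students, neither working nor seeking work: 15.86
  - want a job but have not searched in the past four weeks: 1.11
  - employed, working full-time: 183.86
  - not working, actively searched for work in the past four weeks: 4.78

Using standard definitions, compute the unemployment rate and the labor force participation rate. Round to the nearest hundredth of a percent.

Unemployment rate ≈ 2.78%; labor force participation rate ≈ 75.81%.

Employed = 3.21 + 20.52 + 183.86 = 207.59 million (anyone who worked, including part-time for economic reasons, counts as employed).
Unemployed = 1.16 + 4.78 = 5.94 million (jobless and actively searching, or on temporary layoff).
Labor force = 207.59 + 5.94 = 213.53 million.
Not in labor force = 51.18 + 15.86 + 1.11 = 68.15 million (those not working and not actively searching are outside the labor force — including those who want a job but have given up searching).
Civilian working-age population = 213.53 + 68.15 = 281.68 million.
Unemployment rate = 5.94 / 213.53 = 2.78%.
Labor force participation rate = 213.53 / 281.68 = 75.81%.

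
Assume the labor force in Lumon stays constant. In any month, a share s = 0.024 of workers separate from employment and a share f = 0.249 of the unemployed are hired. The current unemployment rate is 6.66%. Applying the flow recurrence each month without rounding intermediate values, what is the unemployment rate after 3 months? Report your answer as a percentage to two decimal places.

Unemployment rate after three months ≈ 7.97%.

With a fixed labor force, u_{t+1} = u_t + s·(1−u_t) − f·u_t = u_t·(1−s−f) + s.
Here 1−s−f = 0.727 and s = 0.024.
u_1 = 0.066600 × 0.727 + 0.024 = 0.072418.
u_2 = 0.072418 × 0.727 + 0.024 = 0.076648.
u_3 = 0.076648 × 0.727 + 0.024 = 0.079723.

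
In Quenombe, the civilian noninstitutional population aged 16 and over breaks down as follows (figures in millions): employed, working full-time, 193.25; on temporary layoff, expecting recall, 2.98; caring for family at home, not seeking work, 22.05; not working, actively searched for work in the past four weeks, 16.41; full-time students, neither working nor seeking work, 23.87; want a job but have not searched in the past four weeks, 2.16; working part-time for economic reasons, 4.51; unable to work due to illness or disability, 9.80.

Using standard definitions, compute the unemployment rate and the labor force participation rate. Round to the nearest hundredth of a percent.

Employed = 193.25 + 4.51 = 197.76 million (anyone who worked, including part-time for economic reasons, counts as employed).
Unemployed = 2.98 + 16.41 = 19.39 million (jobless and actively searching, or on temporary layoff).
Labor force = 197.76 + 19.39 = 217.15 million.
Not in labor force = 22.05 + 23.87 + 2.16 + 9.80 = 57.88 million (those not working and not actively searching are outside the labor force — including those who want a job but have given up searching).
Civilian working-age population = 217.15 + 57.88 = 275.03 million.
Unemployment rate = 19.39 / 217.15 = 8.93%.
Labor force participation rate = 217.15 / 275.03 = 78.96%.

Unemployment rate ≈ 8.93%; labor force participation rate ≈ 78.96%.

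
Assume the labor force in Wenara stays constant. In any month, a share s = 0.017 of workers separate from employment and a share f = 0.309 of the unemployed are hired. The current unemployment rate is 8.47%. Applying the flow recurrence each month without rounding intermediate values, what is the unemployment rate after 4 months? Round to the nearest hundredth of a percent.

With a fixed labor force, u_{t+1} = u_t + s·(1−u_t) − f·u_t = u_t·(1−s−f) + s.
Here 1−s−f = 0.674 and s = 0.017.
u_1 = 0.084700 × 0.674 + 0.017 = 0.074088.
u_2 = 0.074088 × 0.674 + 0.017 = 0.066935.
u_3 = 0.066935 × 0.674 + 0.017 = 0.062114.
u_4 = 0.062114 × 0.674 + 0.017 = 0.058865.

Unemployment rate after four months ≈ 5.89%.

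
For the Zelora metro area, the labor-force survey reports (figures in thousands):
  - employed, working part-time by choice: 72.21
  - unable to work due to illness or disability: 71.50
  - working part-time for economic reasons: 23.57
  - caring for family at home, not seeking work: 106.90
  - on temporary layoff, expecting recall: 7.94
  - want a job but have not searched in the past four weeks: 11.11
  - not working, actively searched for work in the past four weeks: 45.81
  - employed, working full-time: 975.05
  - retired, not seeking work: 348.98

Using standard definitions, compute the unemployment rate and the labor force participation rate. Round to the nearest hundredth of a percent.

Unemployment rate ≈ 4.78%; labor force participation rate ≈ 67.62%.

Employed = 72.21 + 23.57 + 975.05 = 1,070.83 thousand (anyone who worked, including part-time for economic reasons, counts as employed).
Unemployed = 7.94 + 45.81 = 53.75 thousand (jobless and actively searching, or on temporary layoff).
Labor force = 1,070.83 + 53.75 = 1,124.58 thousand.
Not in labor force = 71.50 + 106.90 + 11.11 + 348.98 = 538.49 thousand (those not working and not actively searching are outside the labor force — including those who want a job but have given up searching).
Civilian working-age population = 1,124.58 + 538.49 = 1,663.07 thousand.
Unemployment rate = 53.75 / 1,124.58 = 4.78%.
Labor force participation rate = 1,124.58 / 1,663.07 = 67.62%.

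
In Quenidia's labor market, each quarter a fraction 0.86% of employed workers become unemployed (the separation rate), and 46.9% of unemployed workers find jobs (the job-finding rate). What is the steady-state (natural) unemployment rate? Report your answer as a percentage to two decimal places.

Steady-state unemployment rate ≈ 1.80%.

At steady state the flows balance: s·E = f·U, so U/(E+U) = s/(s+f).
u* = 0.86 / (0.86 + 46.9) = 0.86 / 47.76 = 1.80%.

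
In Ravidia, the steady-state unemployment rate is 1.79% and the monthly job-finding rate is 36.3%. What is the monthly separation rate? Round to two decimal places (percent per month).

Separation rate ≈ 0.66% per month.

From u* = s/(s+f): s = u·f/(1−u).
s = 0.0179 × 36.3 / (1 − 0.0179) = 0.6498 / 0.9821 ≈ 0.66% per month.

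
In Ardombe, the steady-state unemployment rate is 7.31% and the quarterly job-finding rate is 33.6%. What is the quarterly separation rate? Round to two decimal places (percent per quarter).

Separation rate ≈ 2.65% per quarter.

From u* = s/(s+f): s = u·f/(1−u).
s = 0.0731 × 33.6 / (1 − 0.0731) = 2.4562 / 0.9269 ≈ 2.65% per quarter.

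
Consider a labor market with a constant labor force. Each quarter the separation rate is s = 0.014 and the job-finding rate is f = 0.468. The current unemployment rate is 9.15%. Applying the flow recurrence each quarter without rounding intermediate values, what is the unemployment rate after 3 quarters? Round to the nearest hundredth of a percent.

With a fixed labor force, u_{t+1} = u_t + s·(1−u_t) − f·u_t = u_t·(1−s−f) + s.
Here 1−s−f = 0.518 and s = 0.014.
u_1 = 0.091500 × 0.518 + 0.014 = 0.061397.
u_2 = 0.061397 × 0.518 + 0.014 = 0.045804.
u_3 = 0.045804 × 0.518 + 0.014 = 0.037726.

Unemployment rate after three quarters ≈ 3.77%.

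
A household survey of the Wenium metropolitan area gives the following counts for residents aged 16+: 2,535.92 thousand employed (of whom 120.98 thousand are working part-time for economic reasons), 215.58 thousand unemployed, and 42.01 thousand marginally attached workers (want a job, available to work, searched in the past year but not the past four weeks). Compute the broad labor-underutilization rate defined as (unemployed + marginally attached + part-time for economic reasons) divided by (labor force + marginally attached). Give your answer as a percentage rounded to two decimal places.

Labor force = 2,535.92 + 215.58 = 2,751.50 thousand.
Numerator = 215.58 + 42.01 + 120.98 = 378.57 thousand.
Denominator = 2,751.50 + 42.01 = 2,793.51 thousand.
Broad rate = 378.57 / 2,793.51 = 13.55%.

Broad underutilization rate ≈ 13.55%.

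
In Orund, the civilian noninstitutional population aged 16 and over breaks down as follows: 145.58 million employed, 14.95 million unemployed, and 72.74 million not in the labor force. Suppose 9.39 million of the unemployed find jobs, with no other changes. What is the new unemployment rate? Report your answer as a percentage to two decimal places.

New unemployment rate ≈ 3.46%.

Initially, labor force = 145.58 + 14.95 = 160.53 million, so u = 14.95/160.53 = 9.31%.
After the change, unemployed falls and employed rises by 9.39; labor force unchanged → E = 154.97, U = 5.56, labor force = 160.53 million.
New unemployment rate = 5.56 / 160.53 = 3.46%.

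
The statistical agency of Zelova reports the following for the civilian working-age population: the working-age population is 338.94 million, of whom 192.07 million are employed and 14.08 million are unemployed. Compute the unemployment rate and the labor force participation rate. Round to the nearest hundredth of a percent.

Labor force = employed + unemployed = 192.07 + 14.08 = 206.15 million.
Unemployment rate = 14.08 / 206.15 = 6.83%.
Labor force participation rate = 206.15 / 338.94 = 60.82%.

Unemployment rate ≈ 6.83%; labor force participation rate ≈ 60.82%.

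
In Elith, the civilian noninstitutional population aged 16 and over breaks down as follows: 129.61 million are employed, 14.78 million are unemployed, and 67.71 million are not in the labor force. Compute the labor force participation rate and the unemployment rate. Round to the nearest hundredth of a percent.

Labor force participation rate ≈ 68.08%; unemployment rate ≈ 10.24%.

Labor force = employed + unemployed = 129.61 + 14.78 = 144.39 million.
Working-age population = 144.39 + 67.71 = 212.10 million.
Unemployment rate = 14.78 / 144.39 = 10.24%.
Labor force participation rate = 144.39 / 212.10 = 68.08%.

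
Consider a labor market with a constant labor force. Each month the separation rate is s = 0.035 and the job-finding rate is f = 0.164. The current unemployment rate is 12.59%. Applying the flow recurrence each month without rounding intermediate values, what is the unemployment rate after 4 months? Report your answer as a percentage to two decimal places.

Unemployment rate after four months ≈ 15.53%.

With a fixed labor force, u_{t+1} = u_t + s·(1−u_t) − f·u_t = u_t·(1−s−f) + s.
Here 1−s−f = 0.801 and s = 0.035.
u_1 = 0.125900 × 0.801 + 0.035 = 0.135846.
u_2 = 0.135846 × 0.801 + 0.035 = 0.143813.
u_3 = 0.143813 × 0.801 + 0.035 = 0.150194.
u_4 = 0.150194 × 0.801 + 0.035 = 0.155305.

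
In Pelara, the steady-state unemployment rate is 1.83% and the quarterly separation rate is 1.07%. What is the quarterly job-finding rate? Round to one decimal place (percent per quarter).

From u* = s/(s+f): f = s·(1−u)/u.
f = 1.07 × (1 − 0.0183) / 0.0183 = 1.0504 / 0.0183 ≈ 57.4% per quarter.

Job-finding rate ≈ 57.4% per quarter.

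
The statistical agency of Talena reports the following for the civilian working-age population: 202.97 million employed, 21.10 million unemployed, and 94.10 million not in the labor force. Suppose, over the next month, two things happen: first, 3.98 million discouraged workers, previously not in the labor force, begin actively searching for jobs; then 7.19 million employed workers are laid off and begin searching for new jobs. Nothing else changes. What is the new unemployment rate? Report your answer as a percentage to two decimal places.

Initially, labor force = 202.97 + 21.10 = 224.07 million, so u = 21.10/224.07 = 9.42%.
After the first change, unemployed and labor force both rise by 3.98 → E = 202.97, U = 25.08, labor force = 228.05 million.
After the second change, employed falls and unemployed rises by 7.19; labor force unchanged → E = 195.78, U = 32.27, labor force = 228.05 million.
New unemployment rate = 32.27 / 228.05 = 14.15%.

New unemployment rate ≈ 14.15%.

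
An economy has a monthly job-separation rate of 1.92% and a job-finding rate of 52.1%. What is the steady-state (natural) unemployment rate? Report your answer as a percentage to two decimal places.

Steady-state unemployment rate ≈ 3.55%.

At steady state the flows balance: s·E = f·U, so U/(E+U) = s/(s+f).
u* = 1.92 / (1.92 + 52.1) = 1.92 / 54.02 = 3.55%.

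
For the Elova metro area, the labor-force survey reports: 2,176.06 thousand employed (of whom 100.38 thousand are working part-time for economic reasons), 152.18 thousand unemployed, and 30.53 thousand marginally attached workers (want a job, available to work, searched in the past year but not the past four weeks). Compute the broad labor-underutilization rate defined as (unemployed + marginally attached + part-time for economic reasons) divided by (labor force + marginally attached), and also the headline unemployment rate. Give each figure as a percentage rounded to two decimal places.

Labor force = 2,176.06 + 152.18 = 2,328.24 thousand.
Numerator = 152.18 + 30.53 + 100.38 = 283.09 thousand.
Denominator = 2,328.24 + 30.53 = 2,358.77 thousand.
Broad rate = 283.09 / 2,358.77 = 12.00%.
Headline unemployment rate = 152.18 / 2,328.24 = 6.54%.

Broad underutilization rate ≈ 12.00%; headline unemployment rate ≈ 6.54%.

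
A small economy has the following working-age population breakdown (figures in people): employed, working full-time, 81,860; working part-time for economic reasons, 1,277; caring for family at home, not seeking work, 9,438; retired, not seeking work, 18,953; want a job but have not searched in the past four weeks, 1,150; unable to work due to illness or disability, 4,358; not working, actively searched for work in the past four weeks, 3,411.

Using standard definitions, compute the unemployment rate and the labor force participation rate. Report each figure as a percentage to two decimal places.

Unemployment rate ≈ 3.94%; labor force participation rate ≈ 71.86%.

Employed = 81,860 + 1,277 = 83,137 (anyone who worked, including part-time for economic reasons, counts as employed).
Unemployed = 3,411.
Labor force = 83,137 + 3,411 = 86,548.
Not in labor force = 9,438 + 18,953 + 1,150 + 4,358 = 33,899 (those not working and not actively searching are outside the labor force — including those who want a job but have given up searching).
Civilian working-age population = 86,548 + 33,899 = 120,447.
Unemployment rate = 3,411 / 86,548 = 3.94%.
Labor force participation rate = 86,548 / 120,447 = 71.86%.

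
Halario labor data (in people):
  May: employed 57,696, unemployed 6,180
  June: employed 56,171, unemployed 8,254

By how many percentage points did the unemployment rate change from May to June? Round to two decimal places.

May: labor force = 57,696 + 6,180 = 63,876; u = 6,180/63,876 = 9.67%.
June: labor force = 56,171 + 8,254 = 64,425; u = 8,254/64,425 = 12.81%.
Change = 12.81% − 9.67% = +3.14 pp.

The unemployment rate changed by +3.14 percentage points.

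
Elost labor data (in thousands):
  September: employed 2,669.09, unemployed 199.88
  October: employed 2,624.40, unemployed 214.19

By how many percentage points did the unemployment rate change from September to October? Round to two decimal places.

The unemployment rate changed by +0.58 percentage points.

September: labor force = 2,669.09 + 199.88 = 2,868.97; u = 199.88/2,868.97 = 6.97%.
October: labor force = 2,624.40 + 214.19 = 2,838.59; u = 214.19/2,838.59 = 7.55%.
Change = 7.55% − 6.97% = +0.58 pp.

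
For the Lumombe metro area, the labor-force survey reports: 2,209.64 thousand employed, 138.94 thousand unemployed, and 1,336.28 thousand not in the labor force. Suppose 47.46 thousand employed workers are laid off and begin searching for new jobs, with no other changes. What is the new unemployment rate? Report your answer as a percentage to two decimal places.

Initially, labor force = 2,209.64 + 138.94 = 2,348.58 thousand, so u = 138.94/2,348.58 = 5.92%.
After the change, employed falls and unemployed rises by 47.46; labor force unchanged → E = 2,162.18, U = 186.40, labor force = 2,348.58 thousand.
New unemployment rate = 186.40 / 2,348.58 = 7.94%.

New unemployment rate ≈ 7.94%.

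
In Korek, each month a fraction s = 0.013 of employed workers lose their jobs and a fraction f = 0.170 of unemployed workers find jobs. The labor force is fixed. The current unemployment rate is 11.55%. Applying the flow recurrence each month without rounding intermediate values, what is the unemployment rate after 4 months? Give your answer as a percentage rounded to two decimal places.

Unemployment rate after four months ≈ 9.08%.

With a fixed labor force, u_{t+1} = u_t + s·(1−u_t) − f·u_t = u_t·(1−s−f) + s.
Here 1−s−f = 0.817 and s = 0.013.
u_1 = 0.115500 × 0.817 + 0.013 = 0.107364.
u_2 = 0.107364 × 0.817 + 0.013 = 0.100716.
u_3 = 0.100716 × 0.817 + 0.013 = 0.095285.
u_4 = 0.095285 × 0.817 + 0.013 = 0.090848.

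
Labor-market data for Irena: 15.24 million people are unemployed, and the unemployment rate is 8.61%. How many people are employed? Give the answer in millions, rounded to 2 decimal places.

Labor force = U / u = 15.24 / 0.0861 ≈ 177.00 million.
Employed = labor force − unemployed = 177.00 − 15.24 = 161.76 million.

About 161.76 million are employed.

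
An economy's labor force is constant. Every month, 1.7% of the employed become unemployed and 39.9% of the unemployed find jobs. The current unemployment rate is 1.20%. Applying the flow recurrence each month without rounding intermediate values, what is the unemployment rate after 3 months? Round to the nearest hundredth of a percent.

With a fixed labor force, u_{t+1} = u_t + s·(1−u_t) − f·u_t = u_t·(1−s−f) + s.
Here 1−s−f = 0.584 and s = 0.017.
u_1 = 0.012000 × 0.584 + 0.017 = 0.024008.
u_2 = 0.024008 × 0.584 + 0.017 = 0.031021.
u_3 = 0.031021 × 0.584 + 0.017 = 0.035116.

Unemployment rate after three months ≈ 3.51%.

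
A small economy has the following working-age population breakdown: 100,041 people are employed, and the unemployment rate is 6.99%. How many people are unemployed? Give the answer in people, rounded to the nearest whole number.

Let U be the number unemployed. The labor force is E + U, and U/(E+U) = 0.0699.
So U = 0.0699 × 100,041 / (1 − 0.0699) = 6992.87 / 0.9301 ≈ 7,518.

About 7,518 are unemployed.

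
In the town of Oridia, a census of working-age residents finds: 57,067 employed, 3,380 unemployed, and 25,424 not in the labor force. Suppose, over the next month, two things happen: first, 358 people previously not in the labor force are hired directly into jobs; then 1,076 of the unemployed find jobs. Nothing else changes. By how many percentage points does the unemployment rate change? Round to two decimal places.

The unemployment rate changes by −1.80 percentage points.

Initially, labor force = 57,067 + 3,380 = 60,447, so u = 3,380/60,447 = 5.59%.
After the first change, employed and labor force both rise by 358; unemployed unchanged → E = 57,425, U = 3,380, labor force = 60,805.
After the second change, unemployed falls and employed rises by 1,076; labor force unchanged → E = 58,501, U = 2,304, labor force = 60,805.
New unemployment rate = 2,304 / 60,805 = 3.79%.
Change = 3.79% − 5.59% = −1.80 percentage points.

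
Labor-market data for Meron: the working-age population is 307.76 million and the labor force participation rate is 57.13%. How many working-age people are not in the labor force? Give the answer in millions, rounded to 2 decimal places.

Share not in the labor force = 1 − 0.5713 = 0.4287.
Not in labor force = 0.4287 × 307.76 ≈ 131.94 million.

About 131.94 million are not in the labor force.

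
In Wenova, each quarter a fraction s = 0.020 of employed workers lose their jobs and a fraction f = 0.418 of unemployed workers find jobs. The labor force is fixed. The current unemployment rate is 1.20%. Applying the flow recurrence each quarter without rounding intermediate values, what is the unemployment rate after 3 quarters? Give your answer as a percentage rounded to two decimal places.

With a fixed labor force, u_{t+1} = u_t + s·(1−u_t) − f·u_t = u_t·(1−s−f) + s.
Here 1−s−f = 0.562 and s = 0.020.
u_1 = 0.012000 × 0.562 + 0.020 = 0.026744.
u_2 = 0.026744 × 0.562 + 0.020 = 0.035030.
u_3 = 0.035030 × 0.562 + 0.020 = 0.039687.

Unemployment rate after three quarters ≈ 3.97%.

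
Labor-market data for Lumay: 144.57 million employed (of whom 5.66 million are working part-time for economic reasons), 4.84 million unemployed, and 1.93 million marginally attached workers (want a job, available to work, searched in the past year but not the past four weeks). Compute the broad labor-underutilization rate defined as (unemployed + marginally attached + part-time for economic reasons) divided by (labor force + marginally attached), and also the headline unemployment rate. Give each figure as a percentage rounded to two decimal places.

Labor force = 144.57 + 4.84 = 149.41 million.
Numerator = 4.84 + 1.93 + 5.66 = 12.43 million.
Denominator = 149.41 + 1.93 = 151.34 million.
Broad rate = 12.43 / 151.34 = 8.21%.
Headline unemployment rate = 4.84 / 149.41 = 3.24%.

Broad underutilization rate ≈ 8.21%; headline unemployment rate ≈ 3.24%.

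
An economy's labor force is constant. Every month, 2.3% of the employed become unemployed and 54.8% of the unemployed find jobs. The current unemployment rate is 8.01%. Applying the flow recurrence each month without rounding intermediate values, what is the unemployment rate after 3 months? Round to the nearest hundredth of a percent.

With a fixed labor force, u_{t+1} = u_t + s·(1−u_t) − f·u_t = u_t·(1−s−f) + s.
Here 1−s−f = 0.429 and s = 0.023.
u_1 = 0.080100 × 0.429 + 0.023 = 0.057363.
u_2 = 0.057363 × 0.429 + 0.023 = 0.047609.
u_3 = 0.047609 × 0.429 + 0.023 = 0.043424.

Unemployment rate after three months ≈ 4.34%.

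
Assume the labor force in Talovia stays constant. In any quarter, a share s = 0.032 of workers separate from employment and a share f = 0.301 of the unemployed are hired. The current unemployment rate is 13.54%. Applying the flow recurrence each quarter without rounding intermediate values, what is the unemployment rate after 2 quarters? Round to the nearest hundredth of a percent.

Unemployment rate after two quarters ≈ 11.36%.

With a fixed labor force, u_{t+1} = u_t + s·(1−u_t) − f·u_t = u_t·(1−s−f) + s.
Here 1−s−f = 0.667 and s = 0.032.
u_1 = 0.135400 × 0.667 + 0.032 = 0.122312.
u_2 = 0.122312 × 0.667 + 0.032 = 0.113582.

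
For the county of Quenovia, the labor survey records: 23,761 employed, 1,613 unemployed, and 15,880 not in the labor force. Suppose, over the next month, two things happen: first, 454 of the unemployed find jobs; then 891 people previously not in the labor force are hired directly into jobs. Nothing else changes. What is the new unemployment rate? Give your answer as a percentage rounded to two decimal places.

New unemployment rate ≈ 4.41%.

Initially, labor force = 23,761 + 1,613 = 25,374, so u = 1,613/25,374 = 6.36%.
After the first change, unemployed falls and employed rises by 454; labor force unchanged → E = 24,215, U = 1,159, labor force = 25,374.
After the second change, employed and labor force both rise by 891; unemployed unchanged → E = 25,106, U = 1,159, labor force = 26,265.
New unemployment rate = 1,159 / 26,265 = 4.41%.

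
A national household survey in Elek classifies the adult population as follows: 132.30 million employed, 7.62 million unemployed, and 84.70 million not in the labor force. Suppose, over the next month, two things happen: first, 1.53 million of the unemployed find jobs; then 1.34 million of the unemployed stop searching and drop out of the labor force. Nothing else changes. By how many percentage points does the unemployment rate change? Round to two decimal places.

The unemployment rate changes by −2.02 percentage points.

Initially, labor force = 132.30 + 7.62 = 139.92 million, so u = 7.62/139.92 = 5.45%.
After the first change, unemployed falls and employed rises by 1.53; labor force unchanged → E = 133.83, U = 6.09, labor force = 139.92 million.
After the second change, unemployed and labor force both fall by 1.34 → E = 133.83, U = 4.75, labor force = 138.58 million.
New unemployment rate = 4.75 / 138.58 = 3.43%.
Change = 3.43% − 5.45% = −2.02 percentage points.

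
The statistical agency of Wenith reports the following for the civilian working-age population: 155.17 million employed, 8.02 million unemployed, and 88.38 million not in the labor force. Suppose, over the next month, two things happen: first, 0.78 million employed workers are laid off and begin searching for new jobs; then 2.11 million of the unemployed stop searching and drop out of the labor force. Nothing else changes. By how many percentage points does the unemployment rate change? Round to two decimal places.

Initially, labor force = 155.17 + 8.02 = 163.19 million, so u = 8.02/163.19 = 4.91%.
After the first change, employed falls and unemployed rises by 0.78; labor force unchanged → E = 154.39, U = 8.80, labor force = 163.19 million.
After the second change, unemployed and labor force both fall by 2.11 → E = 154.39, U = 6.69, labor force = 161.08 million.
New unemployment rate = 6.69 / 161.08 = 4.15%.
Change = 4.15% − 4.91% = −0.76 percentage points.

The unemployment rate changes by −0.76 percentage points.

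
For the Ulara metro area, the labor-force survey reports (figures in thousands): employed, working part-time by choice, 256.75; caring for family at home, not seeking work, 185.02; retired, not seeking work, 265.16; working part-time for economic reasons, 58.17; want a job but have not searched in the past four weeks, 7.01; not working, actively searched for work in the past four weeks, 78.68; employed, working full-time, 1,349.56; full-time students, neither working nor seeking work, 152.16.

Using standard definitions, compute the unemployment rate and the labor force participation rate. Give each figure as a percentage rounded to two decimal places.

Unemployment rate ≈ 4.51%; labor force participation rate ≈ 74.10%.

Employed = 256.75 + 58.17 + 1,349.56 = 1,664.48 thousand (anyone who worked, including part-time for economic reasons, counts as employed).
Unemployed = 78.68 thousand.
Labor force = 1,664.48 + 78.68 = 1,743.16 thousand.
Not in labor force = 185.02 + 265.16 + 7.01 + 152.16 = 609.35 thousand (those not working and not actively searching are outside the labor force — including those who want a job but have given up searching).
Civilian working-age population = 1,743.16 + 609.35 = 2,352.51 thousand.
Unemployment rate = 78.68 / 1,743.16 = 4.51%.
Labor force participation rate = 1,743.16 / 2,352.51 = 74.10%.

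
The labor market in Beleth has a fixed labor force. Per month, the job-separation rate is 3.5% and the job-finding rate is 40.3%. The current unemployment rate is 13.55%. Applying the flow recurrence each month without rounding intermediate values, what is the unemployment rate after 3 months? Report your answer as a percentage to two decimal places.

With a fixed labor force, u_{t+1} = u_t + s·(1−u_t) − f·u_t = u_t·(1−s−f) + s.
Here 1−s−f = 0.562 and s = 0.035.
u_1 = 0.135500 × 0.562 + 0.035 = 0.111151.
u_2 = 0.111151 × 0.562 + 0.035 = 0.097467.
u_3 = 0.097467 × 0.562 + 0.035 = 0.089776.

Unemployment rate after three months ≈ 8.98%.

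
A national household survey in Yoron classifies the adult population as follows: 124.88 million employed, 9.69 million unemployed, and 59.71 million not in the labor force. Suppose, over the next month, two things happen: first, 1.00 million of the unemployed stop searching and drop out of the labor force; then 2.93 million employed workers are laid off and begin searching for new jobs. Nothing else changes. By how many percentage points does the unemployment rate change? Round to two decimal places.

Initially, labor force = 124.88 + 9.69 = 134.57 million, so u = 9.69/134.57 = 7.20%.
After the first change, unemployed and labor force both fall by 1.00 → E = 124.88, U = 8.69, labor force = 133.57 million.
After the second change, employed falls and unemployed rises by 2.93; labor force unchanged → E = 121.95, U = 11.62, labor force = 133.57 million.
New unemployment rate = 11.62 / 133.57 = 8.70%.
Change = 8.70% − 7.20% = +1.50 percentage points.

The unemployment rate changes by +1.50 percentage points.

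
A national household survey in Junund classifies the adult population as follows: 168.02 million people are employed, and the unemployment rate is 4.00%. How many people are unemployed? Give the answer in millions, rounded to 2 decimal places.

About 7.00 million are unemployed.

Let U be the number unemployed. The labor force is E + U, and U/(E+U) = 0.0400.
So U = 0.0400 × 168.02 / (1 − 0.0400) = 6.7208 / 0.9600 ≈ 7.00 million.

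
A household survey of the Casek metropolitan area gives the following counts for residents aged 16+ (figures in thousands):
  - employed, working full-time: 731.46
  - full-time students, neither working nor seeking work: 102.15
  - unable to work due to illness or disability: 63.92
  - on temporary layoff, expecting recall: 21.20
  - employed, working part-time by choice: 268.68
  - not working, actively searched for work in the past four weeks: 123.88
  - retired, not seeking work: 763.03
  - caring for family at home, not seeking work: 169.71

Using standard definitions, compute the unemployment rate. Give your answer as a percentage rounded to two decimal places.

Unemployment rate ≈ 12.67%.

Employed = 731.46 + 268.68 = 1,000.14 thousand.
Unemployed = 21.20 + 123.88 = 145.08 thousand (jobless and actively searching, or on temporary layoff).
Labor force = 1,000.14 + 145.08 = 1,145.22 thousand.
Unemployment rate = 145.08 / 1,145.22 = 12.67%.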